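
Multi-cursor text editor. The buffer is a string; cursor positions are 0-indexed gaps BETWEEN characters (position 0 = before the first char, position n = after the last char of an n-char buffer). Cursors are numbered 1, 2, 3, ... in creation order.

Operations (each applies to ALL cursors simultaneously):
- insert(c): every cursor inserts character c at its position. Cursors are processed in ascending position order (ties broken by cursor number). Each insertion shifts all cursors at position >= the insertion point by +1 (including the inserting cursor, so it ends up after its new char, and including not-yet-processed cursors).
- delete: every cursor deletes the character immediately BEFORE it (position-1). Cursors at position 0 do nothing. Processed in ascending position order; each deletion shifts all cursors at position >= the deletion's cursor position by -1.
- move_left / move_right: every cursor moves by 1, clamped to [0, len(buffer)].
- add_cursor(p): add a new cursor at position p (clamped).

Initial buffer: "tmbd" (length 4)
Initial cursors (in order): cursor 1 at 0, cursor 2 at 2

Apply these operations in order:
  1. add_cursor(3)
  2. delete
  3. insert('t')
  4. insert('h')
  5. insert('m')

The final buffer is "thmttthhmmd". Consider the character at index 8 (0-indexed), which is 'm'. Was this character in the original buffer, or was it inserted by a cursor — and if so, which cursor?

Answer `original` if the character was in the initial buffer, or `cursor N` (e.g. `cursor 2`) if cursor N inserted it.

Answer: cursor 2

Derivation:
After op 1 (add_cursor(3)): buffer="tmbd" (len 4), cursors c1@0 c2@2 c3@3, authorship ....
After op 2 (delete): buffer="td" (len 2), cursors c1@0 c2@1 c3@1, authorship ..
After op 3 (insert('t')): buffer="ttttd" (len 5), cursors c1@1 c2@4 c3@4, authorship 1.23.
After op 4 (insert('h')): buffer="thttthhd" (len 8), cursors c1@2 c2@7 c3@7, authorship 11.2323.
After op 5 (insert('m')): buffer="thmttthhmmd" (len 11), cursors c1@3 c2@10 c3@10, authorship 111.232323.
Authorship (.=original, N=cursor N): 1 1 1 . 2 3 2 3 2 3 .
Index 8: author = 2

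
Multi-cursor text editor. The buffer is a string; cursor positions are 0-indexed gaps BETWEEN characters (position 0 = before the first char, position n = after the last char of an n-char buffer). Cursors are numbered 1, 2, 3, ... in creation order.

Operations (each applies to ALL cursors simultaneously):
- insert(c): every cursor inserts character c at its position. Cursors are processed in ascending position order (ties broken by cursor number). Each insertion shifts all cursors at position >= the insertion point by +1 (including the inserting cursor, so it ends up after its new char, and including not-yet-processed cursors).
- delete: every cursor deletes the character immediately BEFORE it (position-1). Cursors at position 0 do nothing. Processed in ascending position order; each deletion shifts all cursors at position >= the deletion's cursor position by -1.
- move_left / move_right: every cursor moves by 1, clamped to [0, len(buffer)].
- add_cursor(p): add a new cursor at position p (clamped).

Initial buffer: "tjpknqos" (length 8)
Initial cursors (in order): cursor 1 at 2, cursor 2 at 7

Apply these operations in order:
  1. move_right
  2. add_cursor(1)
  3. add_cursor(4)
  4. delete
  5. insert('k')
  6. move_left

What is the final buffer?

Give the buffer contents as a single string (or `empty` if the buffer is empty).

After op 1 (move_right): buffer="tjpknqos" (len 8), cursors c1@3 c2@8, authorship ........
After op 2 (add_cursor(1)): buffer="tjpknqos" (len 8), cursors c3@1 c1@3 c2@8, authorship ........
After op 3 (add_cursor(4)): buffer="tjpknqos" (len 8), cursors c3@1 c1@3 c4@4 c2@8, authorship ........
After op 4 (delete): buffer="jnqo" (len 4), cursors c3@0 c1@1 c4@1 c2@4, authorship ....
After op 5 (insert('k')): buffer="kjkknqok" (len 8), cursors c3@1 c1@4 c4@4 c2@8, authorship 3.14...2
After op 6 (move_left): buffer="kjkknqok" (len 8), cursors c3@0 c1@3 c4@3 c2@7, authorship 3.14...2

Answer: kjkknqok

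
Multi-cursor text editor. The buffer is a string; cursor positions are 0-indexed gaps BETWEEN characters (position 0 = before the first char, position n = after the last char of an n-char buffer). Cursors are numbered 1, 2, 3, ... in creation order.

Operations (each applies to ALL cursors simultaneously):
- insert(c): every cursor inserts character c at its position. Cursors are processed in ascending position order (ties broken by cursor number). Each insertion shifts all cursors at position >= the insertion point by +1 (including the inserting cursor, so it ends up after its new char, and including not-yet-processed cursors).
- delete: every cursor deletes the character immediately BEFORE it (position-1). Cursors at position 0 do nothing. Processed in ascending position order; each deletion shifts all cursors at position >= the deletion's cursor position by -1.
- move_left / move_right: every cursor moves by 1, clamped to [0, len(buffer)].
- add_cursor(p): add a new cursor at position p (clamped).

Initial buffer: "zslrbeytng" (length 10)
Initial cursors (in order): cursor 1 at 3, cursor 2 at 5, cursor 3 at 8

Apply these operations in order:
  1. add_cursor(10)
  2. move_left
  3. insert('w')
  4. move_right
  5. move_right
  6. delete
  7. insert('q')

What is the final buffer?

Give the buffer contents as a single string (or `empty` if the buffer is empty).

After op 1 (add_cursor(10)): buffer="zslrbeytng" (len 10), cursors c1@3 c2@5 c3@8 c4@10, authorship ..........
After op 2 (move_left): buffer="zslrbeytng" (len 10), cursors c1@2 c2@4 c3@7 c4@9, authorship ..........
After op 3 (insert('w')): buffer="zswlrwbeywtnwg" (len 14), cursors c1@3 c2@6 c3@10 c4@13, authorship ..1..2...3..4.
After op 4 (move_right): buffer="zswlrwbeywtnwg" (len 14), cursors c1@4 c2@7 c3@11 c4@14, authorship ..1..2...3..4.
After op 5 (move_right): buffer="zswlrwbeywtnwg" (len 14), cursors c1@5 c2@8 c3@12 c4@14, authorship ..1..2...3..4.
After op 6 (delete): buffer="zswlwbywtw" (len 10), cursors c1@4 c2@6 c3@9 c4@10, authorship ..1.2..3.4
After op 7 (insert('q')): buffer="zswlqwbqywtqwq" (len 14), cursors c1@5 c2@8 c3@12 c4@14, authorship ..1.12.2.3.344

Answer: zswlqwbqywtqwq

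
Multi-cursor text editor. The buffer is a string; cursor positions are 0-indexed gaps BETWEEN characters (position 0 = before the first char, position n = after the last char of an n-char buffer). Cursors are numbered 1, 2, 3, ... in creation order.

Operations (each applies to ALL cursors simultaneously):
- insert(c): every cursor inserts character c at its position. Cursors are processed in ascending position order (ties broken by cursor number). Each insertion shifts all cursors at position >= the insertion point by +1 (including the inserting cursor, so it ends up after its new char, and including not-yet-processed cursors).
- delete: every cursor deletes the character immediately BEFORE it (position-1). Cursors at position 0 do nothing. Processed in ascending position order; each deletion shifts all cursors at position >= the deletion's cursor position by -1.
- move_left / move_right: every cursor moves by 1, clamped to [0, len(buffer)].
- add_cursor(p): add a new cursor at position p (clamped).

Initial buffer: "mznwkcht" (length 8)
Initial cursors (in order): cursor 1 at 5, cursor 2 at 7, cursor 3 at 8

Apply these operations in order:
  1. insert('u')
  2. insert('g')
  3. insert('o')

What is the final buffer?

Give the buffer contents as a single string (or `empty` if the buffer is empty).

After op 1 (insert('u')): buffer="mznwkuchutu" (len 11), cursors c1@6 c2@9 c3@11, authorship .....1..2.3
After op 2 (insert('g')): buffer="mznwkugchugtug" (len 14), cursors c1@7 c2@11 c3@14, authorship .....11..22.33
After op 3 (insert('o')): buffer="mznwkugochugotugo" (len 17), cursors c1@8 c2@13 c3@17, authorship .....111..222.333

Answer: mznwkugochugotugo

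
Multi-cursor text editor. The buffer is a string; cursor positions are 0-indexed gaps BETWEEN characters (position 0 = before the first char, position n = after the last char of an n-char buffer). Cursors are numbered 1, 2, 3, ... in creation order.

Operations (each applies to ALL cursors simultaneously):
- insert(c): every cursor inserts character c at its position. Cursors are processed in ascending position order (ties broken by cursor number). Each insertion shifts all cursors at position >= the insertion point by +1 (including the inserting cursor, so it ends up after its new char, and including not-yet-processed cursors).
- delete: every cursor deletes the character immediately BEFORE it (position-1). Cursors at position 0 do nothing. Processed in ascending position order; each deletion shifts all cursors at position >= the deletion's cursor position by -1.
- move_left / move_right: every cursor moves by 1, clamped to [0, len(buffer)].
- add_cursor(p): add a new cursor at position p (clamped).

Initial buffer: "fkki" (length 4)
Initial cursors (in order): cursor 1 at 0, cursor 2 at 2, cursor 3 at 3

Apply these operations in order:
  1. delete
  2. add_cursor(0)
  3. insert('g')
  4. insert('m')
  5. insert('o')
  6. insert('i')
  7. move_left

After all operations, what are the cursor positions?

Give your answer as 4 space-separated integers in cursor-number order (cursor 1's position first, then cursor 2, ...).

Answer: 7 16 16 7

Derivation:
After op 1 (delete): buffer="fi" (len 2), cursors c1@0 c2@1 c3@1, authorship ..
After op 2 (add_cursor(0)): buffer="fi" (len 2), cursors c1@0 c4@0 c2@1 c3@1, authorship ..
After op 3 (insert('g')): buffer="ggfggi" (len 6), cursors c1@2 c4@2 c2@5 c3@5, authorship 14.23.
After op 4 (insert('m')): buffer="ggmmfggmmi" (len 10), cursors c1@4 c4@4 c2@9 c3@9, authorship 1414.2323.
After op 5 (insert('o')): buffer="ggmmoofggmmooi" (len 14), cursors c1@6 c4@6 c2@13 c3@13, authorship 141414.232323.
After op 6 (insert('i')): buffer="ggmmooiifggmmooiii" (len 18), cursors c1@8 c4@8 c2@17 c3@17, authorship 14141414.23232323.
After op 7 (move_left): buffer="ggmmooiifggmmooiii" (len 18), cursors c1@7 c4@7 c2@16 c3@16, authorship 14141414.23232323.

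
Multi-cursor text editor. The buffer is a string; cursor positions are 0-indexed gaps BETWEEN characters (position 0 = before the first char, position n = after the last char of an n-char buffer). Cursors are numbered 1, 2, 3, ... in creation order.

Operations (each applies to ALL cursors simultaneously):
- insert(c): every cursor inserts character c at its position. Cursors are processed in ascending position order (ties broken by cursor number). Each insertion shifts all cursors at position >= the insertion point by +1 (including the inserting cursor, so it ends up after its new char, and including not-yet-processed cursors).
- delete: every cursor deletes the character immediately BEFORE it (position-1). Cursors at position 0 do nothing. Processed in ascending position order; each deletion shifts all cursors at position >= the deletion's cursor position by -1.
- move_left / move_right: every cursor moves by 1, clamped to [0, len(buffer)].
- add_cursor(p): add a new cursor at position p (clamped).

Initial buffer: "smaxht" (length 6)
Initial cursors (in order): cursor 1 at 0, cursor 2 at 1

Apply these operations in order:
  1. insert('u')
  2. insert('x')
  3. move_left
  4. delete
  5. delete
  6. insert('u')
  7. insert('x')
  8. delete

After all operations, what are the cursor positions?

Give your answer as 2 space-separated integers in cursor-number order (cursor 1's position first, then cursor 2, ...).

After op 1 (insert('u')): buffer="usumaxht" (len 8), cursors c1@1 c2@3, authorship 1.2.....
After op 2 (insert('x')): buffer="uxsuxmaxht" (len 10), cursors c1@2 c2@5, authorship 11.22.....
After op 3 (move_left): buffer="uxsuxmaxht" (len 10), cursors c1@1 c2@4, authorship 11.22.....
After op 4 (delete): buffer="xsxmaxht" (len 8), cursors c1@0 c2@2, authorship 1.2.....
After op 5 (delete): buffer="xxmaxht" (len 7), cursors c1@0 c2@1, authorship 12.....
After op 6 (insert('u')): buffer="uxuxmaxht" (len 9), cursors c1@1 c2@3, authorship 1122.....
After op 7 (insert('x')): buffer="uxxuxxmaxht" (len 11), cursors c1@2 c2@5, authorship 111222.....
After op 8 (delete): buffer="uxuxmaxht" (len 9), cursors c1@1 c2@3, authorship 1122.....

Answer: 1 3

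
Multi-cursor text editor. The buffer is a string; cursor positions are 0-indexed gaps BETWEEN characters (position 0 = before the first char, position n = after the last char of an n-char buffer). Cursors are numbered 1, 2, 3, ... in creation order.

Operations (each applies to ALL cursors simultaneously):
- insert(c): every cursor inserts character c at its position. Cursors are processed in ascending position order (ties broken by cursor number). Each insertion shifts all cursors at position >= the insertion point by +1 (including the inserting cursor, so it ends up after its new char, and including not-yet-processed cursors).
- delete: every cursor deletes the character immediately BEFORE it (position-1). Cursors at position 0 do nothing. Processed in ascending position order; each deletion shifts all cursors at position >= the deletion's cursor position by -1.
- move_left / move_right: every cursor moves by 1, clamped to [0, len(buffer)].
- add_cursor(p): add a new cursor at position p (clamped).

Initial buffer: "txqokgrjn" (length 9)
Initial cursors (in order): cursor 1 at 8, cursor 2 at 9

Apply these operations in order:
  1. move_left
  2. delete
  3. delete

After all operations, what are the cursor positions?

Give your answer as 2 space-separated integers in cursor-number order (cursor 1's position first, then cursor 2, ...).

Answer: 4 4

Derivation:
After op 1 (move_left): buffer="txqokgrjn" (len 9), cursors c1@7 c2@8, authorship .........
After op 2 (delete): buffer="txqokgn" (len 7), cursors c1@6 c2@6, authorship .......
After op 3 (delete): buffer="txqon" (len 5), cursors c1@4 c2@4, authorship .....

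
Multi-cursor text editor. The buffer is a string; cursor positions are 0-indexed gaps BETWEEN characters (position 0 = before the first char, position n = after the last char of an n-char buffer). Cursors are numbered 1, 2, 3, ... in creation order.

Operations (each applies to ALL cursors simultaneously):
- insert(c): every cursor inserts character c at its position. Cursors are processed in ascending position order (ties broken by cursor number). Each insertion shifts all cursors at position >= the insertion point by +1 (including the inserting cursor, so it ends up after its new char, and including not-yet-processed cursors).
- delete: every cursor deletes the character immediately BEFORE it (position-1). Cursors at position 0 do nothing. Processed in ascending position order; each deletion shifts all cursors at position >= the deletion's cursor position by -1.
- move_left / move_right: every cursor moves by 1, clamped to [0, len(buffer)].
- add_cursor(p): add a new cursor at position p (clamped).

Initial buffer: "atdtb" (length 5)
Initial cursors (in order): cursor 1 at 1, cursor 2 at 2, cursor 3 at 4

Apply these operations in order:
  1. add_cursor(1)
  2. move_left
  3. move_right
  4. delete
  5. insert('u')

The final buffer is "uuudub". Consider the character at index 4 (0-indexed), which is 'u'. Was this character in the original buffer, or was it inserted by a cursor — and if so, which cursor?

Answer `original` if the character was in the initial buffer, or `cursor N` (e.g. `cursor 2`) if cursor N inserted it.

Answer: cursor 3

Derivation:
After op 1 (add_cursor(1)): buffer="atdtb" (len 5), cursors c1@1 c4@1 c2@2 c3@4, authorship .....
After op 2 (move_left): buffer="atdtb" (len 5), cursors c1@0 c4@0 c2@1 c3@3, authorship .....
After op 3 (move_right): buffer="atdtb" (len 5), cursors c1@1 c4@1 c2@2 c3@4, authorship .....
After op 4 (delete): buffer="db" (len 2), cursors c1@0 c2@0 c4@0 c3@1, authorship ..
After op 5 (insert('u')): buffer="uuudub" (len 6), cursors c1@3 c2@3 c4@3 c3@5, authorship 124.3.
Authorship (.=original, N=cursor N): 1 2 4 . 3 .
Index 4: author = 3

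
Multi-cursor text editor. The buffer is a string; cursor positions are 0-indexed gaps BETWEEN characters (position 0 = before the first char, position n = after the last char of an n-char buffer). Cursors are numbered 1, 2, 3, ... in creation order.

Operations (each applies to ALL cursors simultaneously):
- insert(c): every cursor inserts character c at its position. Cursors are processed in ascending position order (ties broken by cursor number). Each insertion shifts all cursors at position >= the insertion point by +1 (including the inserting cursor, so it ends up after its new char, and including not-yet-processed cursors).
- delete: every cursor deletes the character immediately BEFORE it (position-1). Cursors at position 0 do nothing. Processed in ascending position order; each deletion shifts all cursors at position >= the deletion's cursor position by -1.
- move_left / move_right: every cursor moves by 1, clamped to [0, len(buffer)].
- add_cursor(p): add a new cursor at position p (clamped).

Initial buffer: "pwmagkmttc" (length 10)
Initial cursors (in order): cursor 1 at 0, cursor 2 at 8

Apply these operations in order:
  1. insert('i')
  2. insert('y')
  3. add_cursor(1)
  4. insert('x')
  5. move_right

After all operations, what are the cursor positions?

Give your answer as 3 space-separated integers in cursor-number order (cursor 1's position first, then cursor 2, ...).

Answer: 5 16 3

Derivation:
After op 1 (insert('i')): buffer="ipwmagkmtitc" (len 12), cursors c1@1 c2@10, authorship 1........2..
After op 2 (insert('y')): buffer="iypwmagkmtiytc" (len 14), cursors c1@2 c2@12, authorship 11........22..
After op 3 (add_cursor(1)): buffer="iypwmagkmtiytc" (len 14), cursors c3@1 c1@2 c2@12, authorship 11........22..
After op 4 (insert('x')): buffer="ixyxpwmagkmtiyxtc" (len 17), cursors c3@2 c1@4 c2@15, authorship 1311........222..
After op 5 (move_right): buffer="ixyxpwmagkmtiyxtc" (len 17), cursors c3@3 c1@5 c2@16, authorship 1311........222..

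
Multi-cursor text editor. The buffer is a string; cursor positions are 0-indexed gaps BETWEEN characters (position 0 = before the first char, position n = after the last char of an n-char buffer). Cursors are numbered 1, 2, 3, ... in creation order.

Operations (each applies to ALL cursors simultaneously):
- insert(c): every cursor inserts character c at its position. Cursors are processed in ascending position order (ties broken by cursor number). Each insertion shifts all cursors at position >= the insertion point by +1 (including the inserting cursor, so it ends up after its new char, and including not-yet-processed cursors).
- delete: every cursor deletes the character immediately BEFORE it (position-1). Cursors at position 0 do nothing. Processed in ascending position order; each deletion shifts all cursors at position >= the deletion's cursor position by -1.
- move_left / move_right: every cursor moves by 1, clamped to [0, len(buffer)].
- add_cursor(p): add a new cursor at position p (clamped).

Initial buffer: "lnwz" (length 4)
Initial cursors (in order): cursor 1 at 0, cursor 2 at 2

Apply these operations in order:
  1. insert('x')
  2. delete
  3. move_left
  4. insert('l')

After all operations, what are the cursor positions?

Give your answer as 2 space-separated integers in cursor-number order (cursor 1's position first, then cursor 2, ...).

Answer: 1 3

Derivation:
After op 1 (insert('x')): buffer="xlnxwz" (len 6), cursors c1@1 c2@4, authorship 1..2..
After op 2 (delete): buffer="lnwz" (len 4), cursors c1@0 c2@2, authorship ....
After op 3 (move_left): buffer="lnwz" (len 4), cursors c1@0 c2@1, authorship ....
After op 4 (insert('l')): buffer="lllnwz" (len 6), cursors c1@1 c2@3, authorship 1.2...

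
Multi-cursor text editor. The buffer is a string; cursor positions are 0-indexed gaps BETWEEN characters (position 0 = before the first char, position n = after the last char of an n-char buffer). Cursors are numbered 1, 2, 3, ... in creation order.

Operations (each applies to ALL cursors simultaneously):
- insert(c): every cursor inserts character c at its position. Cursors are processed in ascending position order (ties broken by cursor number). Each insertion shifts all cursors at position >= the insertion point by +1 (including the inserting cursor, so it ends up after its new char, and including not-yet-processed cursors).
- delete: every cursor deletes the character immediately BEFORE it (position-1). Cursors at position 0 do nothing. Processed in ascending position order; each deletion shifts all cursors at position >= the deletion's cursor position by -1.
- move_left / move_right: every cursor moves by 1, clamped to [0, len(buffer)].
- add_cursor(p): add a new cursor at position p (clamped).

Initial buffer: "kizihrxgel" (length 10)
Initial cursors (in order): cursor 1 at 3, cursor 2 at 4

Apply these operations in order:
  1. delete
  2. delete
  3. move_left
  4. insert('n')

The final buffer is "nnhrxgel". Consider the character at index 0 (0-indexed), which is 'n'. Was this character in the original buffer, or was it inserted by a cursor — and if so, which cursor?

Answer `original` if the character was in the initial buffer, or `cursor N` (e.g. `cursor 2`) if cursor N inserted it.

Answer: cursor 1

Derivation:
After op 1 (delete): buffer="kihrxgel" (len 8), cursors c1@2 c2@2, authorship ........
After op 2 (delete): buffer="hrxgel" (len 6), cursors c1@0 c2@0, authorship ......
After op 3 (move_left): buffer="hrxgel" (len 6), cursors c1@0 c2@0, authorship ......
After op 4 (insert('n')): buffer="nnhrxgel" (len 8), cursors c1@2 c2@2, authorship 12......
Authorship (.=original, N=cursor N): 1 2 . . . . . .
Index 0: author = 1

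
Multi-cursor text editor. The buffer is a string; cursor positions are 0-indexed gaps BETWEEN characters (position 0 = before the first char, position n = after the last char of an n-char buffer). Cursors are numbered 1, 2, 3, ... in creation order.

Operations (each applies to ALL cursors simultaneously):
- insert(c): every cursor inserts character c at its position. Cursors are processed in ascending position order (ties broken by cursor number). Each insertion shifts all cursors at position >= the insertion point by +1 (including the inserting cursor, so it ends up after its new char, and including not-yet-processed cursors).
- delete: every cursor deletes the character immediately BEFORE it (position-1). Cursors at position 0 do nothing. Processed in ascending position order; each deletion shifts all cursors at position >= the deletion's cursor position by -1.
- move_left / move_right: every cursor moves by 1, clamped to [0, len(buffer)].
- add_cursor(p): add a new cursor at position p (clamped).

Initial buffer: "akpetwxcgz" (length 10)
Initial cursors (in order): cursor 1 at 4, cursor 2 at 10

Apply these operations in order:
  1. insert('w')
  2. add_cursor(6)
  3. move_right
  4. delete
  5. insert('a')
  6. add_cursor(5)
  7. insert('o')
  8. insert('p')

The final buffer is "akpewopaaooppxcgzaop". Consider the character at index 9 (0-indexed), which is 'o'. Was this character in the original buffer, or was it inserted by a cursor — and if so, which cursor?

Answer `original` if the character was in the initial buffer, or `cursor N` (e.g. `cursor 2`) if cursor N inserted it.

Answer: cursor 1

Derivation:
After op 1 (insert('w')): buffer="akpewtwxcgzw" (len 12), cursors c1@5 c2@12, authorship ....1......2
After op 2 (add_cursor(6)): buffer="akpewtwxcgzw" (len 12), cursors c1@5 c3@6 c2@12, authorship ....1......2
After op 3 (move_right): buffer="akpewtwxcgzw" (len 12), cursors c1@6 c3@7 c2@12, authorship ....1......2
After op 4 (delete): buffer="akpewxcgz" (len 9), cursors c1@5 c3@5 c2@9, authorship ....1....
After op 5 (insert('a')): buffer="akpewaaxcgza" (len 12), cursors c1@7 c3@7 c2@12, authorship ....113....2
After op 6 (add_cursor(5)): buffer="akpewaaxcgza" (len 12), cursors c4@5 c1@7 c3@7 c2@12, authorship ....113....2
After op 7 (insert('o')): buffer="akpewoaaooxcgzao" (len 16), cursors c4@6 c1@10 c3@10 c2@16, authorship ....141313....22
After op 8 (insert('p')): buffer="akpewopaaooppxcgzaop" (len 20), cursors c4@7 c1@13 c3@13 c2@20, authorship ....144131313....222
Authorship (.=original, N=cursor N): . . . . 1 4 4 1 3 1 3 1 3 . . . . 2 2 2
Index 9: author = 1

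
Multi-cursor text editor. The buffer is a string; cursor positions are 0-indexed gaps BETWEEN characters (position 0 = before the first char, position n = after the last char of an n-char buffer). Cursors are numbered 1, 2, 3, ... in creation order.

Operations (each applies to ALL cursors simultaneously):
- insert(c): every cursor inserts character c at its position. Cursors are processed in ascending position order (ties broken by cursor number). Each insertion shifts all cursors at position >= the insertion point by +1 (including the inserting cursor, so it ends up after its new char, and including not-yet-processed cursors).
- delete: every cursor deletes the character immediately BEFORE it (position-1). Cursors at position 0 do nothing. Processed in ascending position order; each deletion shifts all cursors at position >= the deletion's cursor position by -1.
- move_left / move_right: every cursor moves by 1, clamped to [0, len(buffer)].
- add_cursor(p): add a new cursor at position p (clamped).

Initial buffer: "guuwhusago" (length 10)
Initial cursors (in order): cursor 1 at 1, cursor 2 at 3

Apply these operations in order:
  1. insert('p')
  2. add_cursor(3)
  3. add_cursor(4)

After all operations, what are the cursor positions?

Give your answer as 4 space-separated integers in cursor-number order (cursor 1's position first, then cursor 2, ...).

After op 1 (insert('p')): buffer="gpuupwhusago" (len 12), cursors c1@2 c2@5, authorship .1..2.......
After op 2 (add_cursor(3)): buffer="gpuupwhusago" (len 12), cursors c1@2 c3@3 c2@5, authorship .1..2.......
After op 3 (add_cursor(4)): buffer="gpuupwhusago" (len 12), cursors c1@2 c3@3 c4@4 c2@5, authorship .1..2.......

Answer: 2 5 3 4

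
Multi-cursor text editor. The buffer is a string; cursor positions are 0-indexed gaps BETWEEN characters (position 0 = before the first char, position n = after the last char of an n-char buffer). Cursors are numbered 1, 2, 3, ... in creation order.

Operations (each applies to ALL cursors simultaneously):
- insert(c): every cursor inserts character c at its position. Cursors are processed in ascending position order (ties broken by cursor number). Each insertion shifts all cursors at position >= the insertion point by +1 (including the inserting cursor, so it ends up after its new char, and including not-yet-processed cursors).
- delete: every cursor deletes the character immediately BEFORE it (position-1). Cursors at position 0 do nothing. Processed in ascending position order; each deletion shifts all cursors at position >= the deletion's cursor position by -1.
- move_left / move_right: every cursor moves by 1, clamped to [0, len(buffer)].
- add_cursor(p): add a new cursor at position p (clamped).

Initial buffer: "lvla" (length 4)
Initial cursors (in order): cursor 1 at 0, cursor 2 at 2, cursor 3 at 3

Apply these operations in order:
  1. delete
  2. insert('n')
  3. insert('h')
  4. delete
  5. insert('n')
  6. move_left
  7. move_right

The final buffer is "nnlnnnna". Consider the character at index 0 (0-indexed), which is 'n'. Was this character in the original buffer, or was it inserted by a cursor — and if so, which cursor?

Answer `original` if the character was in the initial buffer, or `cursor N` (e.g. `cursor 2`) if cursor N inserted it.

After op 1 (delete): buffer="la" (len 2), cursors c1@0 c2@1 c3@1, authorship ..
After op 2 (insert('n')): buffer="nlnna" (len 5), cursors c1@1 c2@4 c3@4, authorship 1.23.
After op 3 (insert('h')): buffer="nhlnnhha" (len 8), cursors c1@2 c2@7 c3@7, authorship 11.2323.
After op 4 (delete): buffer="nlnna" (len 5), cursors c1@1 c2@4 c3@4, authorship 1.23.
After op 5 (insert('n')): buffer="nnlnnnna" (len 8), cursors c1@2 c2@7 c3@7, authorship 11.2323.
After op 6 (move_left): buffer="nnlnnnna" (len 8), cursors c1@1 c2@6 c3@6, authorship 11.2323.
After op 7 (move_right): buffer="nnlnnnna" (len 8), cursors c1@2 c2@7 c3@7, authorship 11.2323.
Authorship (.=original, N=cursor N): 1 1 . 2 3 2 3 .
Index 0: author = 1

Answer: cursor 1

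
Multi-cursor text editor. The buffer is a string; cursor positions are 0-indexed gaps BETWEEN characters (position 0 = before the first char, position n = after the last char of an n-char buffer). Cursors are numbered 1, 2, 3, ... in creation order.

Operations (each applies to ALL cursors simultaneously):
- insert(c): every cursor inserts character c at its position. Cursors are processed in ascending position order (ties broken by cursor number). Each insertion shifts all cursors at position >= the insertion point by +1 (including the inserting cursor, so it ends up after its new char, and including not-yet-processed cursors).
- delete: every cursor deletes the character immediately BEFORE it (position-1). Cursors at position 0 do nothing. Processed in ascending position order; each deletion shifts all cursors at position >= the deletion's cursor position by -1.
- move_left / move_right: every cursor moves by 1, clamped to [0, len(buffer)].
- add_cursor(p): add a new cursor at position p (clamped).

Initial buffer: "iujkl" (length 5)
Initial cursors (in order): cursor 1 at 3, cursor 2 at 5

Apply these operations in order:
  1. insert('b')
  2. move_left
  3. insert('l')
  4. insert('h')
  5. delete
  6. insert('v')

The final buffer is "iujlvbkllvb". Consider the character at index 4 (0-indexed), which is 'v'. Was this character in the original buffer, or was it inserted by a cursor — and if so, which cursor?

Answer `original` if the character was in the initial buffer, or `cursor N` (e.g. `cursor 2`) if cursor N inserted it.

After op 1 (insert('b')): buffer="iujbklb" (len 7), cursors c1@4 c2@7, authorship ...1..2
After op 2 (move_left): buffer="iujbklb" (len 7), cursors c1@3 c2@6, authorship ...1..2
After op 3 (insert('l')): buffer="iujlbkllb" (len 9), cursors c1@4 c2@8, authorship ...11..22
After op 4 (insert('h')): buffer="iujlhbkllhb" (len 11), cursors c1@5 c2@10, authorship ...111..222
After op 5 (delete): buffer="iujlbkllb" (len 9), cursors c1@4 c2@8, authorship ...11..22
After op 6 (insert('v')): buffer="iujlvbkllvb" (len 11), cursors c1@5 c2@10, authorship ...111..222
Authorship (.=original, N=cursor N): . . . 1 1 1 . . 2 2 2
Index 4: author = 1

Answer: cursor 1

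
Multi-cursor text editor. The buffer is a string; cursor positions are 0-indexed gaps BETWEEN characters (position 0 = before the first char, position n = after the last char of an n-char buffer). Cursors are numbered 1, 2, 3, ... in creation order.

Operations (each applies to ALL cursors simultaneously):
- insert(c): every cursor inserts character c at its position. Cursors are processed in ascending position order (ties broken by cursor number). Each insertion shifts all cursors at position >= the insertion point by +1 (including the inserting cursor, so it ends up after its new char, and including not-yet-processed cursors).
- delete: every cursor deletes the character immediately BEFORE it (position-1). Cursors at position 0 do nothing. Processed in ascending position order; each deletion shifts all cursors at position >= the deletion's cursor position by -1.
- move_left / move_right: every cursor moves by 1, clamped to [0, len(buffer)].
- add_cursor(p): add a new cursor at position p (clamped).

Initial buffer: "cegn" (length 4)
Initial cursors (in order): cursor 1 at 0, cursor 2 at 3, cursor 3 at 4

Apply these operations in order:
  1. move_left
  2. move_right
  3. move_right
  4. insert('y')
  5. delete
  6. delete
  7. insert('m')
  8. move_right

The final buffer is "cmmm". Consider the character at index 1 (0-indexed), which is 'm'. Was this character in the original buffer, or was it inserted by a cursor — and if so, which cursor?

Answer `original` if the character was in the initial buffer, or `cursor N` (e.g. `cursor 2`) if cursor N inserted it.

Answer: cursor 1

Derivation:
After op 1 (move_left): buffer="cegn" (len 4), cursors c1@0 c2@2 c3@3, authorship ....
After op 2 (move_right): buffer="cegn" (len 4), cursors c1@1 c2@3 c3@4, authorship ....
After op 3 (move_right): buffer="cegn" (len 4), cursors c1@2 c2@4 c3@4, authorship ....
After op 4 (insert('y')): buffer="ceygnyy" (len 7), cursors c1@3 c2@7 c3@7, authorship ..1..23
After op 5 (delete): buffer="cegn" (len 4), cursors c1@2 c2@4 c3@4, authorship ....
After op 6 (delete): buffer="c" (len 1), cursors c1@1 c2@1 c3@1, authorship .
After op 7 (insert('m')): buffer="cmmm" (len 4), cursors c1@4 c2@4 c3@4, authorship .123
After op 8 (move_right): buffer="cmmm" (len 4), cursors c1@4 c2@4 c3@4, authorship .123
Authorship (.=original, N=cursor N): . 1 2 3
Index 1: author = 1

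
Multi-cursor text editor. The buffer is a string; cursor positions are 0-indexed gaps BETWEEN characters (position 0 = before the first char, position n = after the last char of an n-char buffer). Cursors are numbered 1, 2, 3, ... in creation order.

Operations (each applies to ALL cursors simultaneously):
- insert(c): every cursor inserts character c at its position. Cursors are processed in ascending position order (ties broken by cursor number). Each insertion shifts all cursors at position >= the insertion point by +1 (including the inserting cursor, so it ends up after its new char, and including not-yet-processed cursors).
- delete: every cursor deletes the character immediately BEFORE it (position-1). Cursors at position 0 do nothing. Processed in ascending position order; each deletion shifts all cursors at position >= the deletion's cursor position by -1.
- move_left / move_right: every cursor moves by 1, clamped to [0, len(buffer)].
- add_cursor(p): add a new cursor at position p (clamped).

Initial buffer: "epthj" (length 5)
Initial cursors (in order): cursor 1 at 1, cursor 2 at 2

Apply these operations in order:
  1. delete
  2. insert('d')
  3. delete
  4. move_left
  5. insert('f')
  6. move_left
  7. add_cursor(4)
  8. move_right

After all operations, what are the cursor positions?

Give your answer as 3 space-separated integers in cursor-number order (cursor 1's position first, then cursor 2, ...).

After op 1 (delete): buffer="thj" (len 3), cursors c1@0 c2@0, authorship ...
After op 2 (insert('d')): buffer="ddthj" (len 5), cursors c1@2 c2@2, authorship 12...
After op 3 (delete): buffer="thj" (len 3), cursors c1@0 c2@0, authorship ...
After op 4 (move_left): buffer="thj" (len 3), cursors c1@0 c2@0, authorship ...
After op 5 (insert('f')): buffer="ffthj" (len 5), cursors c1@2 c2@2, authorship 12...
After op 6 (move_left): buffer="ffthj" (len 5), cursors c1@1 c2@1, authorship 12...
After op 7 (add_cursor(4)): buffer="ffthj" (len 5), cursors c1@1 c2@1 c3@4, authorship 12...
After op 8 (move_right): buffer="ffthj" (len 5), cursors c1@2 c2@2 c3@5, authorship 12...

Answer: 2 2 5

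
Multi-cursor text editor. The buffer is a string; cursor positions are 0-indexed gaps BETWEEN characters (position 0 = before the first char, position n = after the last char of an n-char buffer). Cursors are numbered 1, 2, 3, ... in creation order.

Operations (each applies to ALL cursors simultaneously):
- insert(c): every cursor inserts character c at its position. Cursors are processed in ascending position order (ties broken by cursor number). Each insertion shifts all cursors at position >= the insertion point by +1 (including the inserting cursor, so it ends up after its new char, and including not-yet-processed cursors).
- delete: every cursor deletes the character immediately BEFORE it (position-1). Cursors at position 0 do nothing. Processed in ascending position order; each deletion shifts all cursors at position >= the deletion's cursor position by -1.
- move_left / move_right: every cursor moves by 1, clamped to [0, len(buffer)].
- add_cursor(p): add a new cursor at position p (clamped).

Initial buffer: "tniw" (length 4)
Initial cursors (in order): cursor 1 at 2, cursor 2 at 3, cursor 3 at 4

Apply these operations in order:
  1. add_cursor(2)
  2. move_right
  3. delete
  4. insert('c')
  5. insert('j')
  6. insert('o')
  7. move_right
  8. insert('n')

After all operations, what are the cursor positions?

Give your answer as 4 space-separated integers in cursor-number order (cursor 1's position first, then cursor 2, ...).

Answer: 16 16 16 16

Derivation:
After op 1 (add_cursor(2)): buffer="tniw" (len 4), cursors c1@2 c4@2 c2@3 c3@4, authorship ....
After op 2 (move_right): buffer="tniw" (len 4), cursors c1@3 c4@3 c2@4 c3@4, authorship ....
After op 3 (delete): buffer="" (len 0), cursors c1@0 c2@0 c3@0 c4@0, authorship 
After op 4 (insert('c')): buffer="cccc" (len 4), cursors c1@4 c2@4 c3@4 c4@4, authorship 1234
After op 5 (insert('j')): buffer="ccccjjjj" (len 8), cursors c1@8 c2@8 c3@8 c4@8, authorship 12341234
After op 6 (insert('o')): buffer="ccccjjjjoooo" (len 12), cursors c1@12 c2@12 c3@12 c4@12, authorship 123412341234
After op 7 (move_right): buffer="ccccjjjjoooo" (len 12), cursors c1@12 c2@12 c3@12 c4@12, authorship 123412341234
After op 8 (insert('n')): buffer="ccccjjjjoooonnnn" (len 16), cursors c1@16 c2@16 c3@16 c4@16, authorship 1234123412341234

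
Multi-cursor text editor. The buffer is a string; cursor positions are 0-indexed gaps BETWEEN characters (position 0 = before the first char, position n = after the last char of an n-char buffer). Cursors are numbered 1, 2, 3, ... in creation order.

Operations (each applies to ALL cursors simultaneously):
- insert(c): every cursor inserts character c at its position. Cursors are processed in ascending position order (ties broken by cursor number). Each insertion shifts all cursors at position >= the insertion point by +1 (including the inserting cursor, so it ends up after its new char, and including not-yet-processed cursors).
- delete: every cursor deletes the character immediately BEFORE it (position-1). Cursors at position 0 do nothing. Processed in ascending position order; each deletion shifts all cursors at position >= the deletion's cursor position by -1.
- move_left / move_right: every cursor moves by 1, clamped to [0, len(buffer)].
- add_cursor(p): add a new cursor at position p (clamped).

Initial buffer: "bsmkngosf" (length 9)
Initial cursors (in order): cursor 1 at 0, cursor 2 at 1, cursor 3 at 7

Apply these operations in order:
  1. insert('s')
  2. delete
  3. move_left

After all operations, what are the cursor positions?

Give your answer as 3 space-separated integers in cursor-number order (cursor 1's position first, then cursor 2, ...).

Answer: 0 0 6

Derivation:
After op 1 (insert('s')): buffer="sbssmkngossf" (len 12), cursors c1@1 c2@3 c3@10, authorship 1.2......3..
After op 2 (delete): buffer="bsmkngosf" (len 9), cursors c1@0 c2@1 c3@7, authorship .........
After op 3 (move_left): buffer="bsmkngosf" (len 9), cursors c1@0 c2@0 c3@6, authorship .........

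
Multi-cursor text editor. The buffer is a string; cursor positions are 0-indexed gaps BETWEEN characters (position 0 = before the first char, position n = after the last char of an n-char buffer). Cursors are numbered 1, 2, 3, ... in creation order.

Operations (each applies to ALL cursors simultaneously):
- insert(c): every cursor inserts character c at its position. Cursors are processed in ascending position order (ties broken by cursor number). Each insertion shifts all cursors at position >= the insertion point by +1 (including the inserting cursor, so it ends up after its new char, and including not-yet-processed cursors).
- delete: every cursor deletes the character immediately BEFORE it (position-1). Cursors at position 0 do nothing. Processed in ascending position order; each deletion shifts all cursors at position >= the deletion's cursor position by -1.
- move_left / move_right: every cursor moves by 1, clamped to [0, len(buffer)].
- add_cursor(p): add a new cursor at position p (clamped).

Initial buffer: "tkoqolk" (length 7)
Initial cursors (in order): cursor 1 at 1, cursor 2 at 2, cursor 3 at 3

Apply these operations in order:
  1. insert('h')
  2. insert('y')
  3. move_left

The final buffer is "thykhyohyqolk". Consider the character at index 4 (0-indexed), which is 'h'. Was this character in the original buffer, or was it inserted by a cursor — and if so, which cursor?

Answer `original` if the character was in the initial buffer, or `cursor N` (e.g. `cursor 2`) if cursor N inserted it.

Answer: cursor 2

Derivation:
After op 1 (insert('h')): buffer="thkhohqolk" (len 10), cursors c1@2 c2@4 c3@6, authorship .1.2.3....
After op 2 (insert('y')): buffer="thykhyohyqolk" (len 13), cursors c1@3 c2@6 c3@9, authorship .11.22.33....
After op 3 (move_left): buffer="thykhyohyqolk" (len 13), cursors c1@2 c2@5 c3@8, authorship .11.22.33....
Authorship (.=original, N=cursor N): . 1 1 . 2 2 . 3 3 . . . .
Index 4: author = 2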